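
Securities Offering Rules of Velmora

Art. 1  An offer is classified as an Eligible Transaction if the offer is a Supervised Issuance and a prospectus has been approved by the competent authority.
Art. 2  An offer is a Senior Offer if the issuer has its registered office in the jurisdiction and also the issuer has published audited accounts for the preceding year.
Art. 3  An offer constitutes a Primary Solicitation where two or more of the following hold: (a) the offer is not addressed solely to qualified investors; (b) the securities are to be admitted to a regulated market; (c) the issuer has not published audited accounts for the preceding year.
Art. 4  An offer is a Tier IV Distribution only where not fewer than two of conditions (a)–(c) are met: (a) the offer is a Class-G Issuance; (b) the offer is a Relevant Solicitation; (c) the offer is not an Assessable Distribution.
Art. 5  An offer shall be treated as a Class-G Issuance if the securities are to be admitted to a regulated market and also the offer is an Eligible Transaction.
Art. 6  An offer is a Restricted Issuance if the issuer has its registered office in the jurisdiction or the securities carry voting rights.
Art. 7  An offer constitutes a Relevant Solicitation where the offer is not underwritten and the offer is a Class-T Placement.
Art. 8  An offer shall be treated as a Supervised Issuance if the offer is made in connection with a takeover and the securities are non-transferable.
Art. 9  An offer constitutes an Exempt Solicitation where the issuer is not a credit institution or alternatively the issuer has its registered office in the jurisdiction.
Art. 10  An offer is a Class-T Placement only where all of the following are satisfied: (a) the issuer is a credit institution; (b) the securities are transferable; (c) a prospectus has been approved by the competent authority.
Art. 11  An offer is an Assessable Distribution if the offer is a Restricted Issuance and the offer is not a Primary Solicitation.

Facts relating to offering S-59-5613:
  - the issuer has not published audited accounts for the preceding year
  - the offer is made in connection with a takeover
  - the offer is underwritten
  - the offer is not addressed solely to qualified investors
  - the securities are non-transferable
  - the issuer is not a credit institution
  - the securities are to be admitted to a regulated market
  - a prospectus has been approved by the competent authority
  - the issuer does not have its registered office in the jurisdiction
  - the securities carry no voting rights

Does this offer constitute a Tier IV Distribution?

article 8 — Supervised Issuance: [the offer is made in connection with a takeover? yes] AND [the securities are non-transferable? yes] → satisfied.
article 1 — Eligible Transaction: [Supervised Issuance (article 8)? yes] AND [a prospectus has been approved by the competent authority? yes] → satisfied.
article 5 — Class-G Issuance: [the securities are to be admitted to a regulated market? yes] AND [Eligible Transaction (article 1)? yes] → satisfied.
article 10 — Class-T Placement: [the issuer is a credit institution? no] AND [the securities are transferable? no] AND [a prospectus has been approved by the competent authority? yes] → not satisfied.
article 7 — Relevant Solicitation: [the offer is not underwritten? no] AND [Class-T Placement (article 10)? no] → not satisfied.
article 6 — Restricted Issuance: [the issuer has its registered office in the jurisdiction? no] OR [the securities carry voting rights? no] → not satisfied.
article 3 — Primary Solicitation: the offer is not addressed solely to qualified investors? yes; the securities are to be admitted to a regulated market? yes; the issuer has not published audited accounts for the preceding year? yes — 3 of 3 hold (need ≥2) → satisfied.
article 11 — Assessable Distribution: [Restricted Issuance (article 6)? no] AND [not a Primary Solicitation (article 3)? no] → not satisfied.
article 4 — Tier IV Distribution: Class-G Issuance (article 5)? yes; Relevant Solicitation (article 7)? no; not an Assessable Distribution (article 11)? yes — 2 of 3 hold (need ≥2) → satisfied.

Yes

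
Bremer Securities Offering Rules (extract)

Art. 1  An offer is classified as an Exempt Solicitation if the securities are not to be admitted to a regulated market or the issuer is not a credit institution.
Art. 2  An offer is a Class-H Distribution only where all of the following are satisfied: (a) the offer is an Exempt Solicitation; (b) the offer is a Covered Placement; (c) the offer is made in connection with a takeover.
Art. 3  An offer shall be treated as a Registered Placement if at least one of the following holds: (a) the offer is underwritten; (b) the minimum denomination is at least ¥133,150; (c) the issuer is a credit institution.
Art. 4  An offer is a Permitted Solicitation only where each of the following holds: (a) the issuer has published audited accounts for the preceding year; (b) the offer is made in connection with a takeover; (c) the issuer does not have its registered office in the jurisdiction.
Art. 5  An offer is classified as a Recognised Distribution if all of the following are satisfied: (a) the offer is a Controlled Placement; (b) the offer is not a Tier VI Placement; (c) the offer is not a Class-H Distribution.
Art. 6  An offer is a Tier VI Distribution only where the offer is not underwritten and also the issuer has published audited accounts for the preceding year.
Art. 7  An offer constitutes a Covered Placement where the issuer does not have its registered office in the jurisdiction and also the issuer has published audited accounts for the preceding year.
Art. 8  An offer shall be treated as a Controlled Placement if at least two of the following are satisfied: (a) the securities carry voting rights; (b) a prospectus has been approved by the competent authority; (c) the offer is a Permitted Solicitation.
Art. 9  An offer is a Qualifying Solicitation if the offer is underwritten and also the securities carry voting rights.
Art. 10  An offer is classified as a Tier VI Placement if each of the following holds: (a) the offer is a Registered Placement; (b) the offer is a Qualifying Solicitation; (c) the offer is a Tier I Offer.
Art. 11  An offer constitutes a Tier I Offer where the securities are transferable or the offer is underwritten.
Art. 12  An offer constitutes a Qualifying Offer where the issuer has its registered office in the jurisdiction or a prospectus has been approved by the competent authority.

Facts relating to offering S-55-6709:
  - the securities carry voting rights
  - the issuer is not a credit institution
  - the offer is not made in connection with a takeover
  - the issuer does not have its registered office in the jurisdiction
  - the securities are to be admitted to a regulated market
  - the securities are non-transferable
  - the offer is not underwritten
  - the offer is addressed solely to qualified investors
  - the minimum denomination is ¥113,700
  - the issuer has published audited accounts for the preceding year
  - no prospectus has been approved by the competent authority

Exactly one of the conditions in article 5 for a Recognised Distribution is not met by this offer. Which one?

Under article 4: the issuer has published audited accounts for the preceding year? yes; and the offer is made in connection with a takeover? no; and the issuer does not have its registered office in the jurisdiction? yes. So the offer is not a Permitted Solicitation.
Under article 8: the securities carry voting rights? yes; a prospectus has been approved by the competent authority? no; Permitted Solicitation (article 4)? no — 1 of 3 hold (need ≥2) → not satisfied.
Under article 3: the offer is underwritten? no; or minimum denomination: ¥113,700 ≥ ¥133,150? no; or the issuer is a credit institution? no. So the offer is not a Registered Placement.
Under article 9: the offer is underwritten? no; and the securities carry voting rights? yes. So the offer is not a Qualifying Solicitation.
Under article 11: the securities are transferable? no; or the offer is underwritten? no. So the offer is not a Tier I Offer.
Under article 10: Registered Placement (article 3)? no; and Qualifying Solicitation (article 9)? no; and Tier I Offer (article 11)? no. So the offer is not a Tier VI Placement.
Under article 1: the securities are not to be admitted to a regulated market? no; or the issuer is not a credit institution? yes. So the offer is an Exempt Solicitation.
Under article 7: the issuer does not have its registered office in the jurisdiction? yes; and the issuer has published audited accounts for the preceding year? yes. So the offer is a Covered Placement.
Under article 2: Exempt Solicitation (article 1)? yes; and Covered Placement (article 7)? yes; and the offer is made in connection with a takeover? no. So the offer is not a Class-H Distribution.
Under article 5: Controlled Placement (article 8)? no; and not a Tier VI Placement (article 10)? yes; and not a Class-H Distribution (article 2)? yes. So the offer is not a Recognised Distribution.

Controlled Placement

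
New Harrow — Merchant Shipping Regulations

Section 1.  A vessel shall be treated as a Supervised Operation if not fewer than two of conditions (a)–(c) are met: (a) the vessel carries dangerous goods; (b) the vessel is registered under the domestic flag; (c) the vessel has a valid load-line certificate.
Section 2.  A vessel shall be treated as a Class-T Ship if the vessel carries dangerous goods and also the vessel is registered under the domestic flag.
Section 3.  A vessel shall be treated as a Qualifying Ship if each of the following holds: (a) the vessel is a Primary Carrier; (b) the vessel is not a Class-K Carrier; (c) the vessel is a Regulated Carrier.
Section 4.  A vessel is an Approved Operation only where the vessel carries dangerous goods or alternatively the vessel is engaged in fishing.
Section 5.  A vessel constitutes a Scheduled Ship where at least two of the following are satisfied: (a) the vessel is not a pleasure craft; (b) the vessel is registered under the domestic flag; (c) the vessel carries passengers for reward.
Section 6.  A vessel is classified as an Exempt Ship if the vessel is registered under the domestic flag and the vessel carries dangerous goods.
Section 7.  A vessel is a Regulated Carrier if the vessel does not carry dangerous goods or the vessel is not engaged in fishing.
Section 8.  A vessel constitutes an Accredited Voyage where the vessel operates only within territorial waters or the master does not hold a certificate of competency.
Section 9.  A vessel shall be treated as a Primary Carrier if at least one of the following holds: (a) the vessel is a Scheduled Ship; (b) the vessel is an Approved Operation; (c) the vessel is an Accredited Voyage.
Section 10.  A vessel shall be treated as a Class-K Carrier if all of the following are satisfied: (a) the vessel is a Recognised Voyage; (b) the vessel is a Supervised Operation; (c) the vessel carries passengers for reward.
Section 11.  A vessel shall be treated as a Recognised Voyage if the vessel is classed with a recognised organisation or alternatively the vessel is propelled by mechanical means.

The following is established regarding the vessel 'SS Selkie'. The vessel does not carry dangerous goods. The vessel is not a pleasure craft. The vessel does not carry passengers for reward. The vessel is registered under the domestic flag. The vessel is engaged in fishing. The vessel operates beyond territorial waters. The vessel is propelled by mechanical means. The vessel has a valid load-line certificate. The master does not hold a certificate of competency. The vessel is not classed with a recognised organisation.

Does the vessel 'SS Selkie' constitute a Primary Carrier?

section 5 — Scheduled Ship: the vessel is not a pleasure craft? yes; the vessel is registered under the domestic flag? yes; the vessel carries passengers for reward? no — 2 of 3 hold (need ≥2) → satisfied.
section 4 — Approved Operation: [the vessel carries dangerous goods? no] OR [the vessel is engaged in fishing? yes] → satisfied.
section 8 — Accredited Voyage: [the vessel operates only within territorial waters? no] OR [the master does not hold a certificate of competency? yes] → satisfied.
section 9 — Primary Carrier: [Scheduled Ship (section 5)? yes] OR [Approved Operation (section 4)? yes] OR [Accredited Voyage (section 8)? yes] → satisfied.

Yes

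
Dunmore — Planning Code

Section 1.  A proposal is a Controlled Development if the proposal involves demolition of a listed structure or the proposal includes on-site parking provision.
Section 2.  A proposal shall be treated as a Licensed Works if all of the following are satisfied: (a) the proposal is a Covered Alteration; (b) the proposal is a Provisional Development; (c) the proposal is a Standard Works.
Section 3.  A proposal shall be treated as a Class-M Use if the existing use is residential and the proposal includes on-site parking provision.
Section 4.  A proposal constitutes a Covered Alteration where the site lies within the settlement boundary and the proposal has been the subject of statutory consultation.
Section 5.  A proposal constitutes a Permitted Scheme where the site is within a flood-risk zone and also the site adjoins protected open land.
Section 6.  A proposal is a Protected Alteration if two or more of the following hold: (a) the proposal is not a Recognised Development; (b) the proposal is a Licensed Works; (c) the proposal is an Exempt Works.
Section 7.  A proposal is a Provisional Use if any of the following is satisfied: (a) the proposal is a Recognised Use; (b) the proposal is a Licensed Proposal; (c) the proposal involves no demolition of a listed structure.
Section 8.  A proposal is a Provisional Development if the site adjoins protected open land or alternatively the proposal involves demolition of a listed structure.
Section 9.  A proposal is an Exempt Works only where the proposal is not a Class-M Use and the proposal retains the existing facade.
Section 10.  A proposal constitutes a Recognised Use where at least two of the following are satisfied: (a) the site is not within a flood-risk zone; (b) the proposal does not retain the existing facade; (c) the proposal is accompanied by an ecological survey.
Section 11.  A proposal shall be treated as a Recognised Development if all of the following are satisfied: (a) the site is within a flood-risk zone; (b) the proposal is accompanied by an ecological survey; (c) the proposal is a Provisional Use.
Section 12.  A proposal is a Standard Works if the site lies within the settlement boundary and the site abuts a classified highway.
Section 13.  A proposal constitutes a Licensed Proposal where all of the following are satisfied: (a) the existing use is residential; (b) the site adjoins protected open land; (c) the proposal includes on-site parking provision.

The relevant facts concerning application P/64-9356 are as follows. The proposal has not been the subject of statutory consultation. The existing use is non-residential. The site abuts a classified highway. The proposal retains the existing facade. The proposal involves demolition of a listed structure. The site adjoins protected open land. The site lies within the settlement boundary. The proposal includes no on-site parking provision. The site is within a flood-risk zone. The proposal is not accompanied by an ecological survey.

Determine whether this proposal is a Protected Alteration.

section 10 — Recognised Use: the site is not within a flood-risk zone? no; the proposal does not retain the existing facade? no; the proposal is accompanied by an ecological survey? no — 0 of 3 hold (need ≥2) → not satisfied.
section 13 — Licensed Proposal: [the existing use is residential? no] AND [the site adjoins protected open land? yes] AND [the proposal includes on-site parking provision? no] → not satisfied.
section 7 — Provisional Use: [Recognised Use (section 10)? no] OR [Licensed Proposal (section 13)? no] OR [the proposal involves no demolition of a listed structure? no] → not satisfied.
section 11 — Recognised Development: [the site is within a flood-risk zone? yes] AND [the proposal is accompanied by an ecological survey? no] AND [Provisional Use (section 7)? no] → not satisfied.
section 4 — Covered Alteration: [the site lies within the settlement boundary? yes] AND [the proposal has been the subject of statutory consultation? no] → not satisfied.
section 8 — Provisional Development: [the site adjoins protected open land? yes] OR [the proposal involves demolition of a listed structure? yes] → satisfied.
section 12 — Standard Works: [the site lies within the settlement boundary? yes] AND [the site abuts a classified highway? yes] → satisfied.
section 2 — Licensed Works: [Covered Alteration (section 4)? no] AND [Provisional Development (section 8)? yes] AND [Standard Works (section 12)? yes] → not satisfied.
section 3 — Class-M Use: [the existing use is residential? no] AND [the proposal includes on-site parking provision? no] → not satisfied.
section 9 — Exempt Works: [not a Class-M Use (section 3)? yes] AND [the proposal retains the existing facade? yes] → satisfied.
section 6 — Protected Alteration: not a Recognised Development (section 11)? yes; Licensed Works (section 2)? no; Exempt Works (section 9)? yes — 2 of 3 hold (need ≥2) → satisfied.

Yes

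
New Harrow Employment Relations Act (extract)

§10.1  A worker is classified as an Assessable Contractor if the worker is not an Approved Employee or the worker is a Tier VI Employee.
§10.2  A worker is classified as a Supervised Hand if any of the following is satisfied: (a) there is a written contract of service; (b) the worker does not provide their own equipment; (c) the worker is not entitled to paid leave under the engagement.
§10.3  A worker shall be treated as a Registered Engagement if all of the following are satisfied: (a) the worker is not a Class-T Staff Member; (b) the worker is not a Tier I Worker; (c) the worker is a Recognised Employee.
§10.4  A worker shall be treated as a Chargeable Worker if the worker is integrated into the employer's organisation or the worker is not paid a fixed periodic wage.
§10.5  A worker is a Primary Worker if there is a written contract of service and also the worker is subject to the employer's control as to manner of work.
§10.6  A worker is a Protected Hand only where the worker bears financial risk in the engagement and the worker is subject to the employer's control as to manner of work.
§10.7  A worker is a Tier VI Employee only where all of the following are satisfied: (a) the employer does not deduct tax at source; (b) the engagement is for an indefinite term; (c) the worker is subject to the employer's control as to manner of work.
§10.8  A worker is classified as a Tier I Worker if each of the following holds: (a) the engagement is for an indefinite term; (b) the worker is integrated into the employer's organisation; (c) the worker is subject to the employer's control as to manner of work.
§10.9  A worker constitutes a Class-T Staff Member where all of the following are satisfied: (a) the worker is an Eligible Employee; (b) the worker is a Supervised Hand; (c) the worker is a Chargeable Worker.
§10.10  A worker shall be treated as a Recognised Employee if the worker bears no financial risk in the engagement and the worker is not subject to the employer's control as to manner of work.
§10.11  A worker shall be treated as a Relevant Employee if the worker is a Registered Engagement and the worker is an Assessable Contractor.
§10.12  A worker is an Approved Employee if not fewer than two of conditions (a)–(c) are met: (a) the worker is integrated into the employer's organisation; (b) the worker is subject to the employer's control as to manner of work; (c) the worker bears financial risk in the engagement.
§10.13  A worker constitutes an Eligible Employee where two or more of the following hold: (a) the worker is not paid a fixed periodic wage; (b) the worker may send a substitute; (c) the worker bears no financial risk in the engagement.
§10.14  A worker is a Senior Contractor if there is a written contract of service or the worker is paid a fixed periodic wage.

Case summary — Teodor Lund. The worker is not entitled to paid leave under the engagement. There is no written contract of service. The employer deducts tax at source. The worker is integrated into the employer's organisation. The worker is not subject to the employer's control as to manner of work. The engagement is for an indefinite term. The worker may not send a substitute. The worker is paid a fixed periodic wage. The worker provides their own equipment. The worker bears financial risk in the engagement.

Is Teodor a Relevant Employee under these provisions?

No

§10.13 — Eligible Employee: the worker is not paid a fixed periodic wage? no; the worker may send a substitute? no; the worker bears no financial risk in the engagement? no — 0 of 3 hold (need ≥2) → not satisfied.
§10.2 — Supervised Hand: [there is a written contract of service? no] OR [the worker does not provide their own equipment? no] OR [the worker is not entitled to paid leave under the engagement? yes] → satisfied.
§10.4 — Chargeable Worker: [the worker is integrated into the employer's organisation? yes] OR [the worker is not paid a fixed periodic wage? no] → satisfied.
§10.9 — Class-T Staff Member: [Eligible Employee (§10.13)? no] AND [Supervised Hand (§10.2)? yes] AND [Chargeable Worker (§10.4)? yes] → not satisfied.
§10.8 — Tier I Worker: [the engagement is for an indefinite term? yes] AND [the worker is integrated into the employer's organisation? yes] AND [the worker is subject to the employer's control as to manner of work? no] → not satisfied.
§10.10 — Recognised Employee: [the worker bears no financial risk in the engagement? no] AND [the worker is not subject to the employer's control as to manner of work? yes] → not satisfied.
§10.3 — Registered Engagement: [not a Class-T Staff Member (§10.9)? yes] AND [not a Tier I Worker (§10.8)? yes] AND [Recognised Employee (§10.10)? no] → not satisfied.
§10.12 — Approved Employee: the worker is integrated into the employer's organisation? yes; the worker is subject to the employer's control as to manner of work? no; the worker bears financial risk in the engagement? yes — 2 of 3 hold (need ≥2) → satisfied.
§10.7 — Tier VI Employee: [the employer does not deduct tax at source? no] AND [the engagement is for an indefinite term? yes] AND [the worker is subject to the employer's control as to manner of work? no] → not satisfied.
§10.1 — Assessable Contractor: [not an Approved Employee (§10.12)? no] OR [Tier VI Employee (§10.7)? no] → not satisfied.
§10.11 — Relevant Employee: [Registered Engagement (§10.3)? no] AND [Assessable Contractor (§10.1)? no] → not satisfied.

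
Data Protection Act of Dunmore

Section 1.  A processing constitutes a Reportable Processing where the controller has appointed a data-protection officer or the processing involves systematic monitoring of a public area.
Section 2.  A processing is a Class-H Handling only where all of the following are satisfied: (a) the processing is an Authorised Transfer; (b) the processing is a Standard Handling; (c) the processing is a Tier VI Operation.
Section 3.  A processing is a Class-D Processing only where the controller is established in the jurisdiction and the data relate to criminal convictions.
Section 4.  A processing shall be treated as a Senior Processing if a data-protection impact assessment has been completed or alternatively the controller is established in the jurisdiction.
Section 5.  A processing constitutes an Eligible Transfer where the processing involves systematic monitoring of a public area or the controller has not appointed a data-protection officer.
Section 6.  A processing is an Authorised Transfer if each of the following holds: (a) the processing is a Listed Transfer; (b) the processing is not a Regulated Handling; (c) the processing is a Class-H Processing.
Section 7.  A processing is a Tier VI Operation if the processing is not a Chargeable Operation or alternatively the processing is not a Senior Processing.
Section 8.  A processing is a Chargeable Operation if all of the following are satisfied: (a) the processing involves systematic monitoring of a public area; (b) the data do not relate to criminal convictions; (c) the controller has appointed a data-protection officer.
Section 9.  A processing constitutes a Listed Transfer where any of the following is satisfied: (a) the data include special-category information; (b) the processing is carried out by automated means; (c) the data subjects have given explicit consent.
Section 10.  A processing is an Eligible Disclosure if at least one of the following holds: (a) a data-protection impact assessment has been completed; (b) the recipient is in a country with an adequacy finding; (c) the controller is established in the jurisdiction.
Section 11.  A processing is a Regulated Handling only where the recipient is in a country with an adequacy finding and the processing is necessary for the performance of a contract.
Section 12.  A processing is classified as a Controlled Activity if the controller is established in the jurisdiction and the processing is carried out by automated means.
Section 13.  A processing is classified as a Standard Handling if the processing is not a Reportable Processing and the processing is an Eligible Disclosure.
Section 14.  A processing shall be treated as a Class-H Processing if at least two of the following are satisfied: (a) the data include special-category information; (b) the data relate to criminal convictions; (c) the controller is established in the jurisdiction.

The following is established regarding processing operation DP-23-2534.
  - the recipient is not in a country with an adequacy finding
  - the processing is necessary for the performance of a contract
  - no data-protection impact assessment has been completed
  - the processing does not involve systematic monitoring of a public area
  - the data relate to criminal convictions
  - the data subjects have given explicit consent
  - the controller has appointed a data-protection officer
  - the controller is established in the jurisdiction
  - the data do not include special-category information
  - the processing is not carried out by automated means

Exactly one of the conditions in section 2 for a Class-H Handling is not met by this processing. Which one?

Standard Handling

section 9 — Listed Transfer: [the data include special-category information? no] OR [the processing is carried out by automated means? no] OR [the data subjects have given explicit consent? yes] → satisfied.
section 11 — Regulated Handling: [the recipient is in a country with an adequacy finding? no] AND [the processing is necessary for the performance of a contract? yes] → not satisfied.
section 14 — Class-H Processing: the data include special-category information? no; the data relate to criminal convictions? yes; the controller is established in the jurisdiction? yes — 2 of 3 hold (need ≥2) → satisfied.
section 6 — Authorised Transfer: [Listed Transfer (section 9)? yes] AND [not a Regulated Handling (section 11)? yes] AND [Class-H Processing (section 14)? yes] → satisfied.
section 1 — Reportable Processing: [the controller has appointed a data-protection officer? yes] OR [the processing involves systematic monitoring of a public area? no] → satisfied.
section 10 — Eligible Disclosure: [a data-protection impact assessment has been completed? no] OR [the recipient is in a country with an adequacy finding? no] OR [the controller is established in the jurisdiction? yes] → satisfied.
section 13 — Standard Handling: [not a Reportable Processing (section 1)? no] AND [Eligible Disclosure (section 10)? yes] → not satisfied.
section 8 — Chargeable Operation: [the processing involves systematic monitoring of a public area? no] AND [the data do not relate to criminal convictions? no] AND [the controller has appointed a data-protection officer? yes] → not satisfied.
section 4 — Senior Processing: [a data-protection impact assessment has been completed? no] OR [the controller is established in the jurisdiction? yes] → satisfied.
section 7 — Tier VI Operation: [not a Chargeable Operation (section 8)? yes] OR [not a Senior Processing (section 4)? no] → satisfied.
section 2 — Class-H Handling: [Authorised Transfer (section 6)? yes] AND [Standard Handling (section 13)? no] AND [Tier VI Operation (section 7)? yes] → not satisfied.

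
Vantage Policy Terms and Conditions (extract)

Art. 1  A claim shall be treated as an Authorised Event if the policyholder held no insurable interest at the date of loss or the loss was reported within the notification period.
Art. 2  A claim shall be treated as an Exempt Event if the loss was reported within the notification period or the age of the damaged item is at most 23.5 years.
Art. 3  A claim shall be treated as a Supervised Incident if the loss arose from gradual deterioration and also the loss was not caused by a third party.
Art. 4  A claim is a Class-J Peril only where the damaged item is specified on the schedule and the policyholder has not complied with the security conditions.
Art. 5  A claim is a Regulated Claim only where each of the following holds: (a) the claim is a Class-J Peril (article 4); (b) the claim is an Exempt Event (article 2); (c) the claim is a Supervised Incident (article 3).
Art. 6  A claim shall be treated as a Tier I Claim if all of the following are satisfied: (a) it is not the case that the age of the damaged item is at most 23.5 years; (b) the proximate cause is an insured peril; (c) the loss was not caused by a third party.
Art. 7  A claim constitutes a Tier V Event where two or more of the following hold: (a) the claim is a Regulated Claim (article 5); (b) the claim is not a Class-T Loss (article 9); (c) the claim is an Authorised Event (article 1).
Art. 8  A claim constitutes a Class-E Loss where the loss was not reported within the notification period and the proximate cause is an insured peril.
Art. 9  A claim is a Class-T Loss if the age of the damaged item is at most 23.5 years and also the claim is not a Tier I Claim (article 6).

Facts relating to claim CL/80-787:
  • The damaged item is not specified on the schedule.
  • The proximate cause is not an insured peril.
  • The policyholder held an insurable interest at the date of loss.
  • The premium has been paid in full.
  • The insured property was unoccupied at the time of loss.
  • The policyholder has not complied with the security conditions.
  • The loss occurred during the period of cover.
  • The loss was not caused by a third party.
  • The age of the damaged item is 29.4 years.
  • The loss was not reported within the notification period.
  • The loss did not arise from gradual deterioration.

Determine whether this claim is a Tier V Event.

No

Under article 4: the damaged item is specified on the schedule? no; and the policyholder has not complied with the security conditions? yes. So the claim is not a Class-J Peril.
Under article 2: the loss was reported within the notification period? no; or age of the damaged item: 29.4 years ≤ 23.5 years? no. So the claim is not an Exempt Event.
Under article 3: the loss arose from gradual deterioration? no; and the loss was not caused by a third party? yes. So the claim is not a Supervised Incident.
Under article 5: Class-J Peril (article 4)? no; and Exempt Event (article 2)? no; and Supervised Incident (article 3)? no. So the claim is not a Regulated Claim.
Under article 6: age of the damaged item: 29.4 years ≤ 23.5 years? no, so negated condition yes; and the proximate cause is an insured peril? no; and the loss was not caused by a third party? yes. So the claim is not a Tier I Claim.
Under article 9: age of the damaged item: 29.4 years ≤ 23.5 years? no; and not a Tier I Claim (article 6)? yes. So the claim is not a Class-T Loss.
Under article 1: the policyholder held no insurable interest at the date of loss? no; or the loss was reported within the notification period? no. So the claim is not an Authorised Event.
Under article 7: Regulated Claim (article 5)? no; not a Class-T Loss (article 9)? yes; Authorised Event (article 1)? no — 1 of 3 hold (need ≥2) → not satisfied.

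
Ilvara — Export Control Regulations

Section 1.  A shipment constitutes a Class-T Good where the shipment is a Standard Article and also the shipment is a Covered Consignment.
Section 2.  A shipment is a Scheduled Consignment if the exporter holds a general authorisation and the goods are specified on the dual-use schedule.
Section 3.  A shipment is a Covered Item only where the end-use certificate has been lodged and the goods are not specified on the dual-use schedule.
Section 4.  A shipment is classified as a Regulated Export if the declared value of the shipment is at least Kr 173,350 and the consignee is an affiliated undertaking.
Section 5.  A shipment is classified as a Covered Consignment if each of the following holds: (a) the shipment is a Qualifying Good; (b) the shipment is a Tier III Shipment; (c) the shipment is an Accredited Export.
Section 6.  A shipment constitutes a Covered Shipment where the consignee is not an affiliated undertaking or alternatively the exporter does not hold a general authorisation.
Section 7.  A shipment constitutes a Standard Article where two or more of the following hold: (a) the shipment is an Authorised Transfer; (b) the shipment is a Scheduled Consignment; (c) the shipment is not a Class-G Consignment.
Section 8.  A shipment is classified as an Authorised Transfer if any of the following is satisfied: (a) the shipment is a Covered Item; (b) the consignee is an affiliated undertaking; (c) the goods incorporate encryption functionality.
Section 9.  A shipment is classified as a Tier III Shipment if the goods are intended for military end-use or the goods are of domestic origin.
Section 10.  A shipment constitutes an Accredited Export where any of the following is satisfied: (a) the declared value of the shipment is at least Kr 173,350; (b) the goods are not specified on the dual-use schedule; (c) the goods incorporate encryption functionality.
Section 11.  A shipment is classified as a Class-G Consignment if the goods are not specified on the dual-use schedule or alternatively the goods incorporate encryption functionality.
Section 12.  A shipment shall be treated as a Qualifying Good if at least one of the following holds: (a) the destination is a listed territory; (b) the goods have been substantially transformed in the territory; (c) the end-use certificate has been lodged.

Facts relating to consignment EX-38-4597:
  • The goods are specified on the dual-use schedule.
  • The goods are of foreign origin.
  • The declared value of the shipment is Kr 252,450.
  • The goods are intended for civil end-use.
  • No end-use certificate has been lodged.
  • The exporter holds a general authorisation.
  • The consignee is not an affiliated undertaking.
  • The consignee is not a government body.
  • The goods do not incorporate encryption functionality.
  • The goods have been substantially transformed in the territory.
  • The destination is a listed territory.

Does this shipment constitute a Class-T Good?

No

section 3 — Covered Item: [the end-use certificate has been lodged? no] AND [the goods are not specified on the dual-use schedule? no] → not satisfied.
section 8 — Authorised Transfer: [Covered Item (section 3)? no] OR [the consignee is an affiliated undertaking? no] OR [the goods incorporate encryption functionality? no] → not satisfied.
section 2 — Scheduled Consignment: [the exporter holds a general authorisation? yes] AND [the goods are specified on the dual-use schedule? yes] → satisfied.
section 11 — Class-G Consignment: [the goods are not specified on the dual-use schedule? no] OR [the goods incorporate encryption functionality? no] → not satisfied.
section 7 — Standard Article: Authorised Transfer (section 8)? no; Scheduled Consignment (section 2)? yes; not a Class-G Consignment (section 11)? yes — 2 of 3 hold (need ≥2) → satisfied.
section 12 — Qualifying Good: [the destination is a listed territory? yes] OR [the goods have been substantially transformed in the territory? yes] OR [the end-use certificate has been lodged? no] → satisfied.
section 9 — Tier III Shipment: [the goods are intended for military end-use? no] OR [the goods are of domestic origin? no] → not satisfied.
section 10 — Accredited Export: [declared value of the shipment: Kr 252,450 ≥ Kr 173,350? yes] OR [the goods are not specified on the dual-use schedule? no] OR [the goods incorporate encryption functionality? no] → satisfied.
section 5 — Covered Consignment: [Qualifying Good (section 12)? yes] AND [Tier III Shipment (section 9)? no] AND [Accredited Export (section 10)? yes] → not satisfied.
section 1 — Class-T Good: [Standard Article (section 7)? yes] AND [Covered Consignment (section 5)? no] → not satisfied.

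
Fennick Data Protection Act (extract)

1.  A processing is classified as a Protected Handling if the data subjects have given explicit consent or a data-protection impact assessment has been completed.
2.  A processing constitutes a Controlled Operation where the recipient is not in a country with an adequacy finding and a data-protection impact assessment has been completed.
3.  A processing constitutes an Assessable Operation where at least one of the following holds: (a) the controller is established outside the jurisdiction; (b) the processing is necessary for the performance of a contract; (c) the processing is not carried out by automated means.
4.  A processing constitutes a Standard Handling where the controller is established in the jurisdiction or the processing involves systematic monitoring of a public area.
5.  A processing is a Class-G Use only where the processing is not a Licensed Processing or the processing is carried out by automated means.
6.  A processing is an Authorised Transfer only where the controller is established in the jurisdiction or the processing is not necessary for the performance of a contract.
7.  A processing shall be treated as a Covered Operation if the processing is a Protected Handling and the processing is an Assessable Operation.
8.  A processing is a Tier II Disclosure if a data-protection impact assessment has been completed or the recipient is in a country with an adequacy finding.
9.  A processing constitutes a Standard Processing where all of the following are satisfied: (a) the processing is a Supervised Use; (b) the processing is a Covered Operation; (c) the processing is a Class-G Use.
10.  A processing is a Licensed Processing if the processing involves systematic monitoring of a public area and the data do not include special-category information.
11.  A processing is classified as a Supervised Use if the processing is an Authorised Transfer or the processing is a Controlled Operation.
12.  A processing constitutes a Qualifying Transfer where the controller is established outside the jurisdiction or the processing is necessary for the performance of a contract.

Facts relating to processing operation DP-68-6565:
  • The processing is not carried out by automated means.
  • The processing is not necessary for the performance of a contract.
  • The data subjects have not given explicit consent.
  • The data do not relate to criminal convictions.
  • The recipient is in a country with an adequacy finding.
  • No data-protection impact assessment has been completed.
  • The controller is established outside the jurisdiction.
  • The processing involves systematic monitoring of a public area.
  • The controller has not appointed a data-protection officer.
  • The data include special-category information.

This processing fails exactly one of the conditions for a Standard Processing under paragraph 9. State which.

Covered Operation

paragraph 6 — Authorised Transfer: [the controller is established in the jurisdiction? no] OR [the processing is not necessary for the performance of a contract? yes] → satisfied.
paragraph 2 — Controlled Operation: [the recipient is not in a country with an adequacy finding? no] AND [a data-protection impact assessment has been completed? no] → not satisfied.
paragraph 11 — Supervised Use: [Authorised Transfer (paragraph 6)? yes] OR [Controlled Operation (paragraph 2)? no] → satisfied.
paragraph 1 — Protected Handling: [the data subjects have given explicit consent? no] OR [a data-protection impact assessment has been completed? no] → not satisfied.
paragraph 3 — Assessable Operation: [the controller is established outside the jurisdiction? yes] OR [the processing is necessary for the performance of a contract? no] OR [the processing is not carried out by automated means? yes] → satisfied.
paragraph 7 — Covered Operation: [Protected Handling (paragraph 1)? no] AND [Assessable Operation (paragraph 3)? yes] → not satisfied.
paragraph 10 — Licensed Processing: [the processing involves systematic monitoring of a public area? yes] AND [the data do not include special-category information? no] → not satisfied.
paragraph 5 — Class-G Use: [not a Licensed Processing (paragraph 10)? yes] OR [the processing is carried out by automated means? no] → satisfied.
paragraph 9 — Standard Processing: [Supervised Use (paragraph 11)? yes] AND [Covered Operation (paragraph 7)? no] AND [Class-G Use (paragraph 5)? yes] → not satisfied.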